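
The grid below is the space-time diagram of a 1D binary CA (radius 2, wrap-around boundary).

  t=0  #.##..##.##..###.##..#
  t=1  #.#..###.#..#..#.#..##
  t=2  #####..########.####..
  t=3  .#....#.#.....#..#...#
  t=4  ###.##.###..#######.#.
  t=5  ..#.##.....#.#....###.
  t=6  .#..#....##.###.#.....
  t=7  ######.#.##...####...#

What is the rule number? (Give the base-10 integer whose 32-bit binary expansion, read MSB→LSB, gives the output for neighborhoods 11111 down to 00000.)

612149078

  ##### -> .   bit 31 = 0  t=2,i=2
  ####. -> .   bit 30 = 0  t=2,i=3
  ###.# -> #   bit 29 = 1  t=0,i=15
  ###.. -> .   bit 28 = 0  t=2,i=4
  ##.## -> .   bit 27 = 0  t=0,i=1
  ##.#. -> #   bit 26 = 1  t=1,i=1
  ##..# -> .   bit 25 = 0  t=0,i=4
  ##... -> .   bit 24 = 0  t=5,i=6
  #.### -> .   bit 23 = 0  t=2,i=16
  #.##. -> #   bit 22 = 1  t=0,i=2
  #.#.# -> #   bit 21 = 1  t=4,i=20
  #.#.. -> #   bit 20 = 1  t=1,i=2
  #..## -> #   bit 19 = 1  t=0,i=5
  #..#. -> #   bit 18 = 1  t=1,i=11
  #...# -> .   bit 17 = 0  t=3,i=19
  #.... -> .   bit 16 = 0  t=3,i=3
  .#### -> #   bit 15 = 1  t=2,i=1
  .###. -> .   bit 14 = 0  t=0,i=14
  .##.# -> #   bit 13 = 1  t=0,i=0
  .##.. -> .   bit 12 = 0  t=0,i=3
  .#.## -> .   bit 11 = 0  t=4,i=21
  .#.#. -> #   bit 10 = 1  t=1,i=16
  .#..# -> #   bit 9 = 1  t=1,i=3
  .#... -> #   bit 8 = 1  t=3,i=2
  ..### -> .   bit 7 = 0  t=0,i=13
  ..##. -> #   bit 6 = 1  t=0,i=6
  ..#.# -> .   bit 5 = 0  t=1,i=15
  ..#.. -> #   bit 4 = 1  t=1,i=12
  ...## -> .   bit 3 = 0  t=5,i=17
  ...#. -> #   bit 2 = 1  t=3,i=5
  ....# -> #   bit 1 = 1  t=3,i=4
  ..... -> .   bit 0 = 0  t=3,i=11
  bits 00100100011111001010011101010110 = 612149078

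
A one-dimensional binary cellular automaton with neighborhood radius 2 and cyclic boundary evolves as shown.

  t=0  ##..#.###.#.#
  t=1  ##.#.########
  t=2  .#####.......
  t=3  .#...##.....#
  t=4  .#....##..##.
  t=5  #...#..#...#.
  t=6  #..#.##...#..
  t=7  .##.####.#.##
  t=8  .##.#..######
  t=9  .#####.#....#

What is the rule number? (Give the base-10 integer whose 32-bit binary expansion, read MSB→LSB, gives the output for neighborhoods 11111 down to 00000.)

  ##### -> .   bit 31 = 0  t=1,i=7
  ####. -> .   bit 30 = 0  t=1,i=0
  ###.# -> #   bit 29 = 1  t=0,i=8
  ###.. -> #   bit 28 = 1  t=0,i=1
  ##.## -> .   bit 27 = 0  t=7,i=0
  ##.#. -> #   bit 26 = 1  t=0,i=9
  ##..# -> .   bit 25 = 0  t=0,i=2
  ##... -> #   bit 24 = 1  t=2,i=6
  #.### -> #   bit 23 = 1  t=0,i=6
  #.##. -> #   bit 22 = 1  t=6,i=5
  #.#.# -> #   bit 21 = 1  t=0,i=10
  #.#.. -> #   bit 20 = 1  t=3,i=1
  #..## -> .   bit 19 = 0  t=4,i=9
  #..#. -> #   bit 18 = 1  t=0,i=3
  #...# -> .   bit 17 = 0  t=3,i=3
  #.... -> .   bit 16 = 0  t=2,i=7
  .#### -> .   bit 15 = 0  t=1,i=6
  .###. -> #   bit 14 = 1  t=0,i=0
  .##.# -> #   bit 13 = 1  t=7,i=2
  .##.. -> #   bit 12 = 1  t=3,i=6
  .#.## -> #   bit 11 = 1  t=0,i=5
  .#.#. -> .   bit 10 = 0  t=3,i=0
  .#..# -> #   bit 9 = 1  t=5,i=5
  .#... -> .   bit 8 = 0  t=3,i=2
  ..### -> #   bit 7 = 1  t=2,i=1
  ..##. -> .   bit 6 = 0  t=3,i=5
  ..#.# -> .   bit 5 = 0  t=0,i=4
  ..#.. -> .   bit 4 = 0  t=4,i=1
  ...## -> .   bit 3 = 0  t=2,i=0
  ...#. -> #   bit 2 = 1  t=3,i=11
  ....# -> #   bit 1 = 1  t=2,i=12
  ..... -> .   bit 0 = 0  t=2,i=8
  bits 00110101111101000111101010000110 = 905214598

905214598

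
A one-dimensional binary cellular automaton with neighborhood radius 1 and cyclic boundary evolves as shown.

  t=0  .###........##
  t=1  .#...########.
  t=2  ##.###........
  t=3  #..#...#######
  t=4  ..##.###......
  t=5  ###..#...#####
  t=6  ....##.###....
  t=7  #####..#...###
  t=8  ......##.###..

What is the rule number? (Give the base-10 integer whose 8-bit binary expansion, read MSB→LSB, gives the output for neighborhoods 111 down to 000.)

  [7] ### => .  t=0,i=2
  [6] ##. => .  t=0,i=3
  [5] #.# => .  t=0,i=0
  [4] #.. => .  t=0,i=4
  [3] .## => #  t=0,i=1
  [2] .#. => #  t=1,i=1
  [1] ..# => #  t=0,i=11
  [0] ... => #  t=0,i=5
  bits 00001111 = 15

15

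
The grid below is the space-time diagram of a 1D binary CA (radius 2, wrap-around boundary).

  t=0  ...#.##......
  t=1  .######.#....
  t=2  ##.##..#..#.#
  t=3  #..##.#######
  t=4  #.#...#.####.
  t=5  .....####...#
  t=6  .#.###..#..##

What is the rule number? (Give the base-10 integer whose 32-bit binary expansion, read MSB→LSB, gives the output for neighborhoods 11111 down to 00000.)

2496486078

  nb #####: next=#  (t=1,i=3, bit31=1)
  nb ####.: next=.  (t=1,i=5, bit30=0)
  nb ###.#: next=.  (t=1,i=6, bit29=0)
  nb ###..: next=#  (t=3,i=0, bit28=1)
  nb ##.##: next=.  (t=2,i=2, bit27=0)
  nb ##.#.: next=#  (t=1,i=7, bit26=1)
  nb ##..#: next=.  (t=2,i=5, bit25=0)
  nb ##...: next=.  (t=0,i=7, bit24=0)
  nb #.###: next=#  (t=2,i=12, bit23=1)
  nb #.##.: next=#  (t=0,i=5, bit22=1)
  nb #.#.#: next=.  (t=4,i=0, bit21=0)
  nb #.#..: next=.  (t=1,i=8, bit20=0)
  nb #..##: next=#  (t=3,i=2, bit19=1)
  nb #..#.: next=#  (t=2,i=6, bit18=1)
  nb #...#: next=.  (t=4,i=4, bit17=0)
  nb #....: next=#  (t=0,i=8, bit16=1)
  nb .####: next=.  (t=1,i=2, bit15=0)
  nb .###.: next=#  (t=2,i=0, bit14=1)
  nb .##.#: next=.  (t=3,i=4, bit13=0)
  nb .##..: next=#  (t=0,i=6, bit12=1)
  nb .#.##: next=#  (t=0,i=4, bit11=1)
  nb .#.#.: next=.  (t=4,i=1, bit10=0)
  nb .#..#: next=#  (t=2,i=8, bit9=1)
  nb .#...: next=.  (t=1,i=9, bit8=0)
  nb ..###: next=#  (t=1,i=1, bit7=1)
  nb ..##.: next=.  (t=3,i=3, bit6=0)
  nb ..#.#: next=#  (t=0,i=3, bit5=1)
  nb ..#..: next=#  (t=2,i=7, bit4=1)
  nb ...##: next=#  (t=1,i=0, bit3=1)
  nb ...#.: next=#  (t=0,i=2, bit2=1)
  nb ....#: next=#  (t=0,i=1, bit1=1)
  nb .....: next=.  (t=0,i=0, bit0=0)
  bits 10010100110011010101101010111110 = 2496486078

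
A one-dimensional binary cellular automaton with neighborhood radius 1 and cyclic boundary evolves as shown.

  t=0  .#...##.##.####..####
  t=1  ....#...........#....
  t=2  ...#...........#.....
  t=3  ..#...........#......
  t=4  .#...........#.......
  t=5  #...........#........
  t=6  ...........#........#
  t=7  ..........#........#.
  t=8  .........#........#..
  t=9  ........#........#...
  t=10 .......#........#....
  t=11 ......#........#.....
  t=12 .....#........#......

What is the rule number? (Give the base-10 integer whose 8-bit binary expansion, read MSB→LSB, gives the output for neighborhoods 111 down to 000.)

  nb ###: next=.  (t=0,i=12, bit7=0)
  nb ##.: next=.  (t=0,i=6, bit6=0)
  nb #.#: next=.  (t=0,i=0, bit5=0)
  nb #..: next=.  (t=0,i=2, bit4=0)
  nb .##: next=.  (t=0,i=5, bit3=0)
  nb .#.: next=.  (t=0,i=1, bit2=0)
  nb ..#: next=#  (t=0,i=4, bit1=1)
  nb ...: next=.  (t=0,i=3, bit0=0)
  bits 00000010 = 2

2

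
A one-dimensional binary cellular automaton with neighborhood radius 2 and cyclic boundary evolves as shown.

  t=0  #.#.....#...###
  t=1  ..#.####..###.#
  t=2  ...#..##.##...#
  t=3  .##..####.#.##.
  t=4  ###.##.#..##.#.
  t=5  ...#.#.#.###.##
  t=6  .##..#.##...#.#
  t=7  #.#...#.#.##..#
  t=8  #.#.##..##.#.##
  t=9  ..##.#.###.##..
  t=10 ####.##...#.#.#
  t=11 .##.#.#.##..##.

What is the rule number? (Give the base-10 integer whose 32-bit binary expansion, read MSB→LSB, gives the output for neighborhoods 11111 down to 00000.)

  ##### -> #   bit 31 = 1  t=10,i=1
  ####. -> #   bit 30 = 1  t=0,i=14
  ###.# -> .   bit 29 = 0  t=0,i=0
  ###.. -> #   bit 28 = 1  t=1,i=7
  ##.## -> #   bit 27 = 1  t=2,i=8
  ##.#. -> .   bit 26 = 0  t=0,i=1
  ##..# -> .   bit 25 = 0  t=1,i=8
  ##... -> .   bit 24 = 0  t=2,i=11
  #.### -> .   bit 23 = 0  t=1,i=4
  #.##. -> .   bit 22 = 0  t=2,i=9
  #.#.# -> #   bit 21 = 1  t=3,i=10
  #.#.. -> #   bit 20 = 1  t=0,i=2
  #..## -> #   bit 19 = 1  t=1,i=9
  #..#. -> .   bit 18 = 0  t=1,i=1
  #...# -> #   bit 17 = 1  t=0,i=10
  #.... -> #   bit 16 = 1  t=0,i=4
  .#### -> .   bit 15 = 0  t=0,i=13
  .###. -> .   bit 14 = 0  t=1,i=11
  .##.# -> #   bit 13 = 1  t=2,i=7
  .##.. -> #   bit 12 = 1  t=2,i=10
  .#.## -> #   bit 11 = 1  t=1,i=3
  .#.#. -> .   bit 10 = 0  t=5,i=4
  .#..# -> .   bit 9 = 0  t=1,i=0
  .#... -> .   bit 8 = 0  t=0,i=3
  ..### -> #   bit 7 = 1  t=0,i=12
  ..##. -> #   bit 6 = 1  t=2,i=6
  ..#.# -> .   bit 5 = 0  t=1,i=2
  ..#.. -> .   bit 4 = 0  t=0,i=8
  ...## -> #   bit 3 = 1  t=0,i=11
  ...#. -> #   bit 2 = 1  t=0,i=7
  ....# -> #   bit 1 = 1  t=0,i=6
  ..... -> #   bit 0 = 1  t=0,i=5
  bits 11011000001110110011100011001111 = 3627759823

3627759823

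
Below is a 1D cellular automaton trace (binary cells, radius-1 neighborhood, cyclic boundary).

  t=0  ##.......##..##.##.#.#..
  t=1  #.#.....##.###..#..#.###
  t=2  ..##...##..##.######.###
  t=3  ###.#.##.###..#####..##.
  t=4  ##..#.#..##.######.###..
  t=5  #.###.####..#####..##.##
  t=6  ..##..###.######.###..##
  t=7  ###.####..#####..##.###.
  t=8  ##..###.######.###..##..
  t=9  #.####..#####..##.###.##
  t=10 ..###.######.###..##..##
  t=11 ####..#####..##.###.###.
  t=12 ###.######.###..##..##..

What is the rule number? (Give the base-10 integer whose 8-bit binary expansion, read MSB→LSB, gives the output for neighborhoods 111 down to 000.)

158

  ### -> #   bit 7 = 1  t=1,i=12
  ##. -> .   bit 6 = 0  t=0,i=1
  #.# -> .   bit 5 = 0  t=0,i=15
  #.. -> #   bit 4 = 1  t=0,i=2
  .## -> #   bit 3 = 1  t=0,i=0
  .#. -> #   bit 2 = 1  t=0,i=19
  ..# -> #   bit 1 = 1  t=0,i=8
  ... -> .   bit 0 = 0  t=0,i=3
  bits 10011110 = 158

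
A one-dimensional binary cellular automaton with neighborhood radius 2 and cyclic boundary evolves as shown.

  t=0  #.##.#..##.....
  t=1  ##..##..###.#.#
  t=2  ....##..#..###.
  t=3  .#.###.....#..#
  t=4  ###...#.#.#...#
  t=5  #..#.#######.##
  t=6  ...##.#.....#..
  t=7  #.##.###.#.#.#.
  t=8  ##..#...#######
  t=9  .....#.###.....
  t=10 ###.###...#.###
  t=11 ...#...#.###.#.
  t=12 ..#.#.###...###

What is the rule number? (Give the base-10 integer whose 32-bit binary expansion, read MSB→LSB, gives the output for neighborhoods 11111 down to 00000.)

221289965

  [31] ##### => .  t=5,i=7
  [30] ####. => .  t=4,i=1
  [29] ###.# => .  t=1,i=10
  [28] ###.. => .  t=1,i=1
  [27] ##.## => #  t=5,i=12
  [26] ##.#. => #  t=0,i=4
  [25] ##..# => .  t=1,i=2
  [24] ##... => #  t=0,i=10
  [23] #.### => .  t=1,i=14
  [22] #.##. => .  t=0,i=2
  [21] #.#.# => #  t=1,i=12
  [20] #.#.. => #  t=0,i=5
  [19] #..## => .  t=0,i=7
  [18] #..#. => .  t=2,i=7
  [17] #...# => .  t=4,i=4
  [16] #.... => .  t=0,i=11
  [15] .#### => #  t=4,i=0
  [14] .###. => .  t=1,i=0
  [13] .##.# => .  t=0,i=3
  [12] .##.. => #  t=0,i=9
  [11] .#.## => #  t=0,i=1
  [10] .#.#. => #  t=3,i=0
  [9] .#..# => .  t=0,i=6
  [8] .#... => #  t=4,i=11
  [7] ..### => #  t=1,i=8
  [6] ..##. => #  t=0,i=8
  [5] ..#.# => #  t=0,i=0
  [4] ..#.. => .  t=2,i=8
  [3] ...## => #  t=2,i=3
  [2] ...#. => #  t=0,i=14
  [1] ....# => .  t=0,i=13
  [0] ..... => #  t=0,i=12
  bits 00001101001100001001110111101101 = 221289965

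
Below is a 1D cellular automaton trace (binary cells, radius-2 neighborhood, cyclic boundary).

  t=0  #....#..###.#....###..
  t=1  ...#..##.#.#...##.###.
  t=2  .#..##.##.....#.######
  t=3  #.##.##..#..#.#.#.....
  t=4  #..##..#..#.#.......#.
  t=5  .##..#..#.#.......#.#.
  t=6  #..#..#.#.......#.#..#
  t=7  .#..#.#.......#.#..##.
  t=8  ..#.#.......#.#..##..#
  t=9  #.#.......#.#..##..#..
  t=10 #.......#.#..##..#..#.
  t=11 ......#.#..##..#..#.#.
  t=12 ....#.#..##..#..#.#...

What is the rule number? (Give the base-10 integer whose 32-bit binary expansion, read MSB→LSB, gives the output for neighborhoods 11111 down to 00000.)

529031722

  #####|.  b31=0 t=2,i=18
  ####.|.  b30=0 t=2,i=20
  ###.#|.  b29=0 t=0,i=10
  ###..|#  b28=1 t=0,i=19
  ##.##|#  b27=1 t=1,i=17
  ##.#.|#  b26=1 t=0,i=11
  ##..#|#  b25=1 t=0,i=20
  ##...|#  b24=1 t=1,i=21
  #.###|#  b23=1 t=1,i=18
  #.##.|.  b22=0 t=2,i=7
  #.#.#|.  b21=0 t=1,i=9
  #.#..|.  b20=0 t=0,i=12
  #..##|#  b19=1 t=0,i=7
  #..#.|.  b18=0 t=0,i=21
  #...#|.  b17=0 t=1,i=13
  #....|.  b16=0 t=0,i=2
  .####|.  b15=0 t=2,i=17
  .###.|#  b14=1 t=0,i=9
  .##.#|#  b13=1 t=1,i=7
  .##..|.  b12=0 t=2,i=8
  .#.##|.  b11=0 t=2,i=15
  .#.#.|.  b10=0 t=1,i=10
  .#..#|#  b9=1 t=0,i=6
  .#...|.  b8=0 t=0,i=1
  ..###|.  b7=0 t=0,i=8
  ..##.|.  b6=0 t=1,i=6
  ..#.#|#  b5=1 t=2,i=14
  ..#..|.  b4=0 t=0,i=0
  ...##|#  b3=1 t=0,i=16
  ...#.|.  b2=0 t=0,i=4
  ....#|#  b1=1 t=0,i=3
  .....|.  b0=0 t=2,i=11
  bits 00011111100010000110001000101010 = 529031722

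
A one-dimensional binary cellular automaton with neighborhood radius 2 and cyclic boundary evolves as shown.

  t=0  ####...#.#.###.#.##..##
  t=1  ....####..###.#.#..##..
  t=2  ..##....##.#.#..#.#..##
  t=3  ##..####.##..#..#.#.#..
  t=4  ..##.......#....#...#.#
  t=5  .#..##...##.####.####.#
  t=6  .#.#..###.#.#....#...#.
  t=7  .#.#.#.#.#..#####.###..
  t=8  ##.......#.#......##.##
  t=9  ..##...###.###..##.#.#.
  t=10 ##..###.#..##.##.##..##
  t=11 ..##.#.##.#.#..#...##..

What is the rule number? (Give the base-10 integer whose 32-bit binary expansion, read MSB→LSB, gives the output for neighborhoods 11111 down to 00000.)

  ##### -> .   bit 31 = 0  t=0,i=0
  ####. -> .   bit 30 = 0  t=0,i=2
  ###.# -> .   bit 29 = 0  t=0,i=13
  ###.. -> .   bit 28 = 0  t=0,i=3
  ##.## -> .   bit 27 = 0  t=3,i=8
  ##.#. -> #   bit 26 = 1  t=0,i=14
  ##..# -> #   bit 25 = 1  t=0,i=19
  ##... -> #   bit 24 = 1  t=0,i=4
  #.### -> #   bit 23 = 1  t=0,i=11
  #.##. -> .   bit 22 = 0  t=0,i=17
  #.#.# -> .   bit 21 = 0  t=0,i=9
  #.#.. -> #   bit 20 = 1  t=1,i=16
  #..## -> #   bit 19 = 1  t=0,i=20
  #..#. -> .   bit 18 = 0  t=2,i=15
  #...# -> #   bit 17 = 1  t=0,i=5
  #.... -> #   bit 16 = 1  t=1,i=22
  .#### -> .   bit 15 = 0  t=0,i=22
  .###. -> #   bit 14 = 1  t=0,i=12
  .##.# -> #   bit 13 = 1  t=2,i=9
  .##.. -> .   bit 12 = 0  t=0,i=18
  .#.## -> #   bit 11 = 1  t=0,i=10
  .#.#. -> .   bit 10 = 0  t=0,i=8
  .#..# -> .   bit 9 = 0  t=1,i=17
  .#... -> #   bit 8 = 1  t=4,i=12
  ..### -> .   bit 7 = 0  t=0,i=21
  ..##. -> .   bit 6 = 0  t=1,i=19
  ..#.# -> #   bit 5 = 1  t=0,i=7
  ..#.. -> .   bit 4 = 0  t=3,i=13
  ...## -> #   bit 3 = 1  t=1,i=3
  ...#. -> #   bit 2 = 1  t=0,i=6
  ....# -> #   bit 1 = 1  t=1,i=2
  ..... -> .   bit 0 = 0  t=1,i=0
  bits 00000111100110110110100100101110 = 127625518

127625518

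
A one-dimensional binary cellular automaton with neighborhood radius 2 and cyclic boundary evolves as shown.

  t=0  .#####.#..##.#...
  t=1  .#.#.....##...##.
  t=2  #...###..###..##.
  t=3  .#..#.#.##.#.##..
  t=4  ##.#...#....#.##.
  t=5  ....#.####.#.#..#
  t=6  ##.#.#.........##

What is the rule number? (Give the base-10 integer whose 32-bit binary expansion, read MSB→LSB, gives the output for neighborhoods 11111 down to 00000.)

2567772629

  ##### -> #   bit 31 = 1  t=0,i=3
  ####. -> .   bit 30 = 0  t=0,i=4
  ###.# -> .   bit 29 = 0  t=0,i=5
  ###.. -> #   bit 28 = 1  t=2,i=6
  ##.## -> #   bit 27 = 1  t=4,i=16
  ##.#. -> .   bit 26 = 0  t=0,i=6
  ##..# -> .   bit 25 = 0  t=1,i=16
  ##... -> #   bit 24 = 1  t=1,i=11
  #.### -> .   bit 23 = 0  t=5,i=6
  #.##. -> .   bit 22 = 0  t=3,i=8
  #.#.# -> .   bit 21 = 0  t=3,i=6
  #.#.. -> .   bit 20 = 0  t=0,i=7
  #..## -> #   bit 19 = 1  t=0,i=9
  #..#. -> #   bit 18 = 1  t=1,i=0
  #...# -> .   bit 17 = 0  t=1,i=12
  #.... -> #   bit 16 = 1  t=0,i=15
  .#### -> .   bit 15 = 0  t=0,i=2
  .###. -> .   bit 14 = 0  t=2,i=5
  .##.# -> .   bit 13 = 0  t=0,i=11
  .##.. -> #   bit 12 = 1  t=1,i=10
  .#.## -> #   bit 11 = 1  t=3,i=7
  .#.#. -> .   bit 10 = 0  t=1,i=2
  .#..# -> .   bit 9 = 0  t=0,i=8
  .#... -> #   bit 8 = 1  t=0,i=14
  ..### -> #   bit 7 = 1  t=0,i=1
  ..##. -> #   bit 6 = 1  t=0,i=10
  ..#.# -> .   bit 5 = 0  t=1,i=1
  ..#.. -> #   bit 4 = 1  t=3,i=1
  ...## -> .   bit 3 = 0  t=0,i=0
  ...#. -> #   bit 2 = 1  t=3,i=0
  ....# -> .   bit 1 = 0  t=0,i=16
  ..... -> #   bit 0 = 1  t=1,i=6
  bits 10011001000011010001100111010101 = 2567772629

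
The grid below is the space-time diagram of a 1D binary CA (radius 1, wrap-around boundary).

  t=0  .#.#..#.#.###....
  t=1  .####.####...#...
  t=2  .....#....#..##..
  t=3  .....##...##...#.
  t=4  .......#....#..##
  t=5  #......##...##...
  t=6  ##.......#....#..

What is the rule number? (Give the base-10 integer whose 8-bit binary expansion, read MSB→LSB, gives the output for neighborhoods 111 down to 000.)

52

  ###|.  b7=0 t=0,i=11
  ##.|.  b6=0 t=0,i=12
  #.#|#  b5=1 t=0,i=2
  #..|#  b4=1 t=0,i=4
  .##|.  b3=0 t=0,i=10
  .#.|#  b2=1 t=0,i=1
  ..#|.  b1=0 t=0,i=0
  ...|.  b0=0 t=0,i=14
  bits 00110100 = 52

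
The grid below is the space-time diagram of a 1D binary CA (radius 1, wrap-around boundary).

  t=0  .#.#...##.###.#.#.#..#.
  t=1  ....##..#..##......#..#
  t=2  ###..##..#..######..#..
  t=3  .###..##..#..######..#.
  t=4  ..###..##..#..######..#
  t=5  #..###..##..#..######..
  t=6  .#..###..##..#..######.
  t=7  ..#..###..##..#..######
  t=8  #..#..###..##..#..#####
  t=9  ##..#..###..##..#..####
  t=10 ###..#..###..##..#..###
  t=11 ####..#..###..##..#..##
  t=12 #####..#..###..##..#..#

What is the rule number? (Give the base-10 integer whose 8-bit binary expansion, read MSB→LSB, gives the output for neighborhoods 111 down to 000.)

  [7] ### => #  t=0,i=11
  [6] ##. => #  t=0,i=8
  [5] #.# => .  t=0,i=2
  [4] #.. => #  t=0,i=4
  [3] .## => .  t=0,i=7
  [2] .#. => .  t=0,i=1
  [1] ..# => .  t=0,i=0
  [0] ... => #  t=0,i=5
  bits 11010001 = 209

209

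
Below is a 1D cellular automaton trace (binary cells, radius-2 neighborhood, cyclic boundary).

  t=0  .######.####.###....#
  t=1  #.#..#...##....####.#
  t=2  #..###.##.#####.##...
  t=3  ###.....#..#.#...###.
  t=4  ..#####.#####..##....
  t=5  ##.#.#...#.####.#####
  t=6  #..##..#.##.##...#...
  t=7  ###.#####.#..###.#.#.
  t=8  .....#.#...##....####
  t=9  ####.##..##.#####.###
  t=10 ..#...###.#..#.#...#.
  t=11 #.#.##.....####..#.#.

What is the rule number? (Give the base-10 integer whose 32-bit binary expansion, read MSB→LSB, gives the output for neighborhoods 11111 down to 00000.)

  [31] ##### => .  t=0,i=3
  [30] ####. => #  t=0,i=5
  [29] ###.# => .  t=0,i=6
  [28] ###.. => #  t=0,i=15
  [27] ##.## => .  t=0,i=7
  [26] ##.#. => .  t=1,i=1
  [25] ##..# => #  t=4,i=13
  [24] ##... => #  t=0,i=16
  [23] #.### => .  t=0,i=1
  [22] #.##. => .  t=1,i=20
  [21] #.#.# => #  t=5,i=3
  [20] #.#.. => .  t=1,i=2
  [19] #..## => #  t=2,i=2
  [18] #..#. => #  t=1,i=4
  [17] #...# => #  t=1,i=7
  [16] #.... => #  t=0,i=17
  [15] .#### => #  t=0,i=2
  [14] .###. => .  t=0,i=14
  [13] .##.# => #  t=1,i=0
  [12] .##.. => #  t=1,i=10
  [11] .#.## => #  t=0,i=0
  [10] .#.#. => #  t=3,i=12
  [9] .#..# => #  t=1,i=3
  [8] .#... => .  t=1,i=6
  [7] ..### => .  t=1,i=15
  [6] ..##. => .  t=1,i=9
  [5] ..#.# => #  t=0,i=20
  [4] ..#.. => #  t=1,i=5
  [3] ...## => #  t=1,i=8
  [2] ...#. => .  t=0,i=19
  [1] ....# => #  t=0,i=18
  [0] ..... => #  t=3,i=5
  bits 01010011001011111011111000111011 = 1395637819

1395637819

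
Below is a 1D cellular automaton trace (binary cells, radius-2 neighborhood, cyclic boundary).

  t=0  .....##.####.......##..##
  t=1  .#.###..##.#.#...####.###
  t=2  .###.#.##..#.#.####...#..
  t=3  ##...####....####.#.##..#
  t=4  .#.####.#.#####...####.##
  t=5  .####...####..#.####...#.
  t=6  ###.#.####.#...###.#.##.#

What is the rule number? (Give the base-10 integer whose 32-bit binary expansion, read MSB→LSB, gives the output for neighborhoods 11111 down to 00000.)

  nb #####: next=.  (t=4,i=12, bit31=0)
  nb ####.: next=.  (t=0,i=10, bit30=0)
  nb ###.#: next=.  (t=1,i=20, bit29=0)
  nb ###..: next=#  (t=0,i=11, bit28=1)
  nb ##.##: next=.  (t=0,i=7, bit27=0)
  nb ##.#.: next=.  (t=1,i=0, bit26=0)
  nb ##..#: next=.  (t=0,i=21, bit25=0)
  nb ##...: next=.  (t=0,i=0, bit24=0)
  nb #.###: next=#  (t=0,i=8, bit23=1)
  nb #.##.: next=#  (t=2,i=7, bit22=1)
  nb #.#.#: next=#  (t=1,i=1, bit21=1)
  nb #.#..: next=#  (t=1,i=13, bit20=1)
  nb #..##: next=#  (t=0,i=22, bit19=1)
  nb #..#.: next=.  (t=2,i=10, bit18=0)
  nb #...#: next=#  (t=1,i=15, bit17=1)
  nb #....: next=#  (t=0,i=1, bit16=1)
  nb .####: next=#  (t=0,i=9, bit15=1)
  nb .###.: next=.  (t=1,i=4, bit14=0)
  nb .##.#: next=.  (t=0,i=6, bit13=0)
  nb .##..: next=#  (t=0,i=20, bit12=1)
  nb .#.##: next=#  (t=1,i=2, bit11=1)
  nb .#.#.: next=.  (t=1,i=12, bit10=0)
  nb .#..#: next=#  (t=5,i=24, bit9=1)
  nb .#...: next=.  (t=1,i=14, bit8=0)
  nb ..###: next=#  (t=1,i=17, bit7=1)
  nb ..##.: next=#  (t=0,i=5, bit6=1)
  nb ..#.#: next=.  (t=2,i=11, bit5=0)
  nb ..#..: next=.  (t=2,i=22, bit4=0)
  nb ...##: next=#  (t=0,i=4, bit3=1)
  nb ...#.: next=#  (t=2,i=21, bit2=1)
  nb ....#: next=#  (t=0,i=3, bit1=1)
  nb .....: next=.  (t=0,i=2, bit0=0)
  bits 00010000111110111001101011001110 = 284924622

284924622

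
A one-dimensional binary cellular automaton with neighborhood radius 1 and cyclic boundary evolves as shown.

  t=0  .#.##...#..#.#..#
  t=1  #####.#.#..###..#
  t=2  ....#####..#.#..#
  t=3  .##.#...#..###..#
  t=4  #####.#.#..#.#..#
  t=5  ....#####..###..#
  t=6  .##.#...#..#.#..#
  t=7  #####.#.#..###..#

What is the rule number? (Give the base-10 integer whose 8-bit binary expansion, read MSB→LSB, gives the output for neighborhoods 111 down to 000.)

  ### -> .   bit 7 = 0  t=1,i=0
  ##. -> #   bit 6 = 1  t=0,i=4
  #.# -> #   bit 5 = 1  t=0,i=0
  #.. -> .   bit 4 = 0  t=0,i=5
  .## -> #   bit 3 = 1  t=0,i=3
  .#. -> #   bit 2 = 1  t=0,i=1
  ..# -> .   bit 1 = 0  t=0,i=7
  ... -> #   bit 0 = 1  t=0,i=6
  bits 01101101 = 109

109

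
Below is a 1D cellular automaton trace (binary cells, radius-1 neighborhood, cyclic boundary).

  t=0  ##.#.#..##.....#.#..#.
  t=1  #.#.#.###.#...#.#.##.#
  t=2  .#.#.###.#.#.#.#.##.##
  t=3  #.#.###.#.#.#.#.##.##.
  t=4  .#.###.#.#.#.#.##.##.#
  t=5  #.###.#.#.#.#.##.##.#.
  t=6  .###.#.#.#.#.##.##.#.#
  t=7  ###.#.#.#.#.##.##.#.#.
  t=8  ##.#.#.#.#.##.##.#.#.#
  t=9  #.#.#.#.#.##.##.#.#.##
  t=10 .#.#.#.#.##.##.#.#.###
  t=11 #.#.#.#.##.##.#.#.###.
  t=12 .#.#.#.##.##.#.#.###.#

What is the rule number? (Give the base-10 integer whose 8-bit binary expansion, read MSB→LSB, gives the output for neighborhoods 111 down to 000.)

  nb ###: next=#  (t=1,i=7, bit7=1)
  nb ##.: next=.  (t=0,i=1, bit6=0)
  nb #.#: next=#  (t=0,i=2, bit5=1)
  nb #..: next=#  (t=0,i=6, bit4=1)
  nb .##: next=#  (t=0,i=0, bit3=1)
  nb .#.: next=.  (t=0,i=3, bit2=0)
  nb ..#: next=#  (t=0,i=7, bit1=1)
  nb ...: next=.  (t=0,i=11, bit0=0)
  bits 10111010 = 186

186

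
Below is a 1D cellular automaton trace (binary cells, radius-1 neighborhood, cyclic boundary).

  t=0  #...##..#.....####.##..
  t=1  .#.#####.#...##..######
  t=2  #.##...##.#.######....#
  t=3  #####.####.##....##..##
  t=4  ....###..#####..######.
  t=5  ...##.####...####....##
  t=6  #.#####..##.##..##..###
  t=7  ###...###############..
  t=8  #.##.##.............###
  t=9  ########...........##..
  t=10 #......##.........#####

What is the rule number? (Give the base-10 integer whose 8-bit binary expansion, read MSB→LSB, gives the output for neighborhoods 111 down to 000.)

122

  ###|.  b7=0 t=0,i=15
  ##.|#  b6=1 t=0,i=5
  #.#|#  b5=1 t=0,i=18
  #..|#  b4=1 t=0,i=1
  .##|#  b3=1 t=0,i=4
  .#.|.  b2=0 t=0,i=0
  ..#|#  b1=1 t=0,i=3
  ...|.  b0=0 t=0,i=2
  bits 01111010 = 122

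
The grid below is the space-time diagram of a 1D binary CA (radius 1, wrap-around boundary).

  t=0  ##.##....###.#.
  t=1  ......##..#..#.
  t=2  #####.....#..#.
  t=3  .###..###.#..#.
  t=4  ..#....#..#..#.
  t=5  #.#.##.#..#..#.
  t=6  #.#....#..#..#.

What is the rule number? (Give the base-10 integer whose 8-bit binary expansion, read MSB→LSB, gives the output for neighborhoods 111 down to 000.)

  [7] ### => #  t=0,i=10
  [6] ##. => .  t=0,i=1
  [5] #.# => .  t=0,i=2
  [4] #.. => .  t=0,i=5
  [3] .## => .  t=0,i=0
  [2] .#. => #  t=0,i=13
  [1] ..# => .  t=0,i=8
  [0] ... => #  t=0,i=6
  bits 10000101 = 133

133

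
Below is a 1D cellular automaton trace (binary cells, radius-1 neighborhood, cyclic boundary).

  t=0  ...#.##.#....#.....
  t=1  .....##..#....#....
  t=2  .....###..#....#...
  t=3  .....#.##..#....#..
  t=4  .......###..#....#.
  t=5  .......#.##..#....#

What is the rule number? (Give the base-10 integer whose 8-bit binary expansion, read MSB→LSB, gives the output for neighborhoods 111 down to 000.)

  [7] ### => .  t=2,i=6
  [6] ##. => #  t=0,i=6
  [5] #.# => .  t=0,i=4
  [4] #.. => #  t=0,i=9
  [3] .## => #  t=0,i=5
  [2] .#. => .  t=0,i=3
  [1] ..# => .  t=0,i=2
  [0] ... => .  t=0,i=0
  bits 01011000 = 88

88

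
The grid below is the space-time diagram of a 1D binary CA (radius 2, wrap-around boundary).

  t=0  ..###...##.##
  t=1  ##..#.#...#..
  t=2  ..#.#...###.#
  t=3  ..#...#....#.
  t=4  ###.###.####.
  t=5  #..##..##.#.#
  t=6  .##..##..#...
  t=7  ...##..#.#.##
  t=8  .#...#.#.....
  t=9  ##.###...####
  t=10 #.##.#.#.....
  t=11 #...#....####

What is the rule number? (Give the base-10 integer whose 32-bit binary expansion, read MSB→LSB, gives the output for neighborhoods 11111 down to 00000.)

  ##### -> .   bit 31 = 0  t=9,i=11
  ####. -> #   bit 30 = 1  t=4,i=10
  ###.# -> .   bit 29 = 0  t=2,i=10
  ###.. -> #   bit 28 = 1  t=0,i=4
  ##.## -> #   bit 27 = 1  t=0,i=10
  ##.#. -> #   bit 26 = 1  t=2,i=11
  ##..# -> #   bit 25 = 1  t=0,i=0
  ##... -> .   bit 24 = 0  t=0,i=5
  #.### -> #   bit 23 = 1  t=4,i=0
  #.##. -> .   bit 22 = 0  t=0,i=11
  #.#.# -> .   bit 21 = 0  t=5,i=10
  #.#.. -> .   bit 20 = 0  t=1,i=6
  #..## -> #   bit 19 = 1  t=0,i=1
  #..#. -> .   bit 18 = 0  t=1,i=3
  #...# -> #   bit 17 = 1  t=0,i=6
  #.... -> #   bit 16 = 1  t=3,i=8
  .#### -> .   bit 15 = 0  t=4,i=9
  .###. -> .   bit 14 = 0  t=0,i=3
  .##.# -> .   bit 13 = 0  t=0,i=9
  .##.. -> .   bit 12 = 0  t=0,i=12
  .#.## -> .   bit 11 = 0  t=5,i=11
  .#.#. -> .   bit 10 = 0  t=1,i=5
  .#..# -> .   bit 9 = 0  t=1,i=11
  .#... -> .   bit 8 = 0  t=1,i=7
  ..### -> .   bit 7 = 0  t=0,i=2
  ..##. -> .   bit 6 = 0  t=0,i=8
  ..#.# -> #   bit 5 = 1  t=1,i=4
  ..#.. -> #   bit 4 = 1  t=1,i=10
  ...## -> .   bit 3 = 0  t=0,i=7
  ...#. -> #   bit 2 = 1  t=1,i=9
  ....# -> #   bit 1 = 1  t=3,i=9
  ..... -> #   bit 0 = 1  t=8,i=10
  bits 01011110100010110000000000110111 = 1586167863

1586167863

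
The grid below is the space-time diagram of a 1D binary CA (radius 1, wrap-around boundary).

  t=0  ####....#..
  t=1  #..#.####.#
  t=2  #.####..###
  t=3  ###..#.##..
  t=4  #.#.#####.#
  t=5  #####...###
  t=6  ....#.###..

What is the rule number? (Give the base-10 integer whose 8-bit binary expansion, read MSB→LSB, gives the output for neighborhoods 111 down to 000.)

  ### -> .   bit 7 = 0  t=0,i=1
  ##. -> #   bit 6 = 1  t=0,i=3
  #.# -> #   bit 5 = 1  t=1,i=4
  #.. -> .   bit 4 = 0  t=0,i=4
  .## -> #   bit 3 = 1  t=0,i=0
  .#. -> #   bit 2 = 1  t=0,i=8
  ..# -> #   bit 1 = 1  t=0,i=7
  ... -> #   bit 0 = 1  t=0,i=5
  bits 01101111 = 111

111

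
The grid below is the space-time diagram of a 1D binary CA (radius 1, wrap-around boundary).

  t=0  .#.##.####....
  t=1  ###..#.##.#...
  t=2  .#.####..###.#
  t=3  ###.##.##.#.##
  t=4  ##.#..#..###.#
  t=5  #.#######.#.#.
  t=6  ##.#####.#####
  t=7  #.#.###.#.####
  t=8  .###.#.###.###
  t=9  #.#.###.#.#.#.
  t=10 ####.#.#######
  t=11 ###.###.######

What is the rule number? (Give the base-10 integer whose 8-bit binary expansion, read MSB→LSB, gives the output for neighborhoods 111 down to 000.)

182

  ###|#  b7=1 t=0,i=7
  ##.|.  b6=0 t=0,i=4
  #.#|#  b5=1 t=0,i=2
  #..|#  b4=1 t=0,i=10
  .##|.  b3=0 t=0,i=3
  .#.|#  b2=1 t=0,i=1
  ..#|#  b1=1 t=0,i=0
  ...|.  b0=0 t=0,i=11
  bits 10110110 = 182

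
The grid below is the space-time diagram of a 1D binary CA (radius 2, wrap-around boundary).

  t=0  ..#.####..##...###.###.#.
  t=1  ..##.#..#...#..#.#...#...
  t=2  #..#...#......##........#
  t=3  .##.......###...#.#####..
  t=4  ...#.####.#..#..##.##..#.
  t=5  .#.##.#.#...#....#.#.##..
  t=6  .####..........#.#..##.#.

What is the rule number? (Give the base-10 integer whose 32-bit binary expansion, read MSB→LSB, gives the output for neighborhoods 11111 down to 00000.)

2739185827

  nb #####: next=#  (t=3,i=20, bit31=1)
  nb ####.: next=.  (t=0,i=6, bit30=0)
  nb ###.#: next=#  (t=0,i=17, bit29=1)
  nb ###..: next=.  (t=0,i=7, bit28=0)
  nb ##.##: next=.  (t=0,i=18, bit27=0)
  nb ##.#.: next=.  (t=0,i=22, bit26=0)
  nb ##..#: next=#  (t=0,i=8, bit25=1)
  nb ##...: next=#  (t=0,i=12, bit24=1)
  nb #.###: next=.  (t=0,i=4, bit23=0)
  nb #.##.: next=#  (t=4,i=19, bit22=1)
  nb #.#.#: next=.  (t=5,i=6, bit21=0)
  nb #.#..: next=.  (t=0,i=23, bit20=0)
  nb #..##: next=.  (t=0,i=9, bit19=0)
  nb #..#.: next=#  (t=1,i=7, bit18=1)
  nb #...#: next=.  (t=0,i=0, bit17=0)
  nb #....: next=.  (t=1,i=23, bit16=0)
  nb .####: next=#  (t=0,i=5, bit15=1)
  nb .###.: next=.  (t=0,i=16, bit14=0)
  nb .##.#: next=#  (t=1,i=3, bit13=1)
  nb .##..: next=.  (t=0,i=11, bit12=0)
  nb .#.##: next=#  (t=0,i=3, bit11=1)
  nb .#.#.: next=.  (t=1,i=16, bit10=0)
  nb .#..#: next=.  (t=1,i=6, bit9=0)
  nb .#...: next=.  (t=0,i=24, bit8=0)
  nb ..###: next=#  (t=0,i=15, bit7=1)
  nb ..##.: next=.  (t=0,i=10, bit6=0)
  nb ..#.#: next=#  (t=0,i=2, bit5=1)
  nb ..#..: next=.  (t=1,i=8, bit4=0)
  nb ...##: next=.  (t=0,i=14, bit3=0)
  nb ...#.: next=.  (t=0,i=1, bit2=0)
  nb ....#: next=#  (t=1,i=0, bit1=1)
  nb .....: next=#  (t=1,i=24, bit0=1)
  bits 10100011010001001010100010100011 = 2739185827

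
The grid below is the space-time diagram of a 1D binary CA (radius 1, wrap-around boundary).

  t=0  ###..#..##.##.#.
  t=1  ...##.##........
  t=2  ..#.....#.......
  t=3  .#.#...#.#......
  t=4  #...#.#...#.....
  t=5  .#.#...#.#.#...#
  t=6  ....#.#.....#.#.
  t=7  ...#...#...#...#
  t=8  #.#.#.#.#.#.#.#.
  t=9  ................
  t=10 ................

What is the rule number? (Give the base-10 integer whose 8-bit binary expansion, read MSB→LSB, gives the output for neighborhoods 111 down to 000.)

  ###|.  b7=0 t=0,i=1
  ##.|.  b6=0 t=0,i=2
  #.#|.  b5=0 t=0,i=10
  #..|#  b4=1 t=0,i=3
  .##|.  b3=0 t=0,i=0
  .#.|.  b2=0 t=0,i=5
  ..#|#  b1=1 t=0,i=4
  ...|.  b0=0 t=1,i=0
  bits 00010010 = 18

18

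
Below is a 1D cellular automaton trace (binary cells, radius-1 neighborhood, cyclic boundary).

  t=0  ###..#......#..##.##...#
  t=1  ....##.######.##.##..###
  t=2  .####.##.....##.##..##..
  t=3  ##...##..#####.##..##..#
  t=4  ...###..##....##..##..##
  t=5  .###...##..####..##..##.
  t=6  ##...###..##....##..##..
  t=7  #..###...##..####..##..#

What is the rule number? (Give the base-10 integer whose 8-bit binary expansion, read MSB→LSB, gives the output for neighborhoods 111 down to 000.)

  nb ###: next=.  (t=0,i=0, bit7=0)
  nb ##.: next=.  (t=0,i=2, bit6=0)
  nb #.#: next=#  (t=0,i=17, bit5=1)
  nb #..: next=.  (t=0,i=3, bit4=0)
  nb .##: next=#  (t=0,i=15, bit3=1)
  nb .#.: next=#  (t=0,i=5, bit2=1)
  nb ..#: next=#  (t=0,i=4, bit1=1)
  nb ...: next=#  (t=0,i=7, bit0=1)
  bits 00101111 = 47

47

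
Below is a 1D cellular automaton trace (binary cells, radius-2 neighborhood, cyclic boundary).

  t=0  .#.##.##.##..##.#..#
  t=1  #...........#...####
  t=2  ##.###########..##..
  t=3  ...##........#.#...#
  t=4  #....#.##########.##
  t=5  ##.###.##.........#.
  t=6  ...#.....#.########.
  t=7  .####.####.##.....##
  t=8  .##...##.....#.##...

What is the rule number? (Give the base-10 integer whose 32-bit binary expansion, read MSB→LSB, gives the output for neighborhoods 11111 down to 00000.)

295471031

  [31] ##### => .  t=1,i=18
  [30] ####. => .  t=1,i=19
  [29] ###.# => .  t=4,i=16
  [28] ###.. => #  t=1,i=0
  [27] ##.## => .  t=0,i=5
  [26] ##.#. => .  t=0,i=15
  [25] ##..# => .  t=0,i=11
  [24] ##... => #  t=1,i=1
  [23] #.### => #  t=2,i=3
  [22] #.##. => .  t=0,i=3
  [21] #.#.# => .  t=0,i=1
  [20] #.#.. => #  t=0,i=16
  [19] #..## => #  t=0,i=12
  [18] #..#. => #  t=0,i=18
  [17] #...# => .  t=1,i=14
  [16] #.... => .  t=1,i=2
  [15] .#### => #  t=1,i=17
  [14] .###. => .  t=4,i=19
  [13] .##.# => .  t=0,i=4
  [12] .##.. => .  t=0,i=10
  [11] .#.## => .  t=0,i=2
  [10] .#.#. => #  t=0,i=0
  [9] .#..# => #  t=0,i=17
  [8] .#... => #  t=1,i=13
  [7] ..### => #  t=1,i=16
  [6] ..##. => .  t=0,i=13
  [5] ..#.# => #  t=0,i=19
  [4] ..#.. => #  t=1,i=12
  [3] ...## => .  t=1,i=15
  [2] ...#. => #  t=1,i=11
  [1] ....# => #  t=1,i=10
  [0] ..... => #  t=1,i=3
  bits 00010001100111001000011110110111 = 295471031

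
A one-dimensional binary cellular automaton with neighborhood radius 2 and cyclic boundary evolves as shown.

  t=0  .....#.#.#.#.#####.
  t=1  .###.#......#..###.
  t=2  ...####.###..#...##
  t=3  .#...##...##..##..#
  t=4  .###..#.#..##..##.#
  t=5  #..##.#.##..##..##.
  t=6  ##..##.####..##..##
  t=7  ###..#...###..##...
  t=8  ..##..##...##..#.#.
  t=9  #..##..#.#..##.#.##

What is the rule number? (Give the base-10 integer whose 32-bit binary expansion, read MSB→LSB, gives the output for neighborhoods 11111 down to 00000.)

4132584227

  nb #####: next=#  (t=0,i=15, bit31=1)
  nb ####.: next=#  (t=0,i=16, bit30=1)
  nb ###.#: next=#  (t=1,i=3, bit29=1)
  nb ###..: next=#  (t=0,i=17, bit28=1)
  nb ##.##: next=.  (t=2,i=7, bit27=0)
  nb ##.#.: next=#  (t=1,i=4, bit26=1)
  nb ##..#: next=#  (t=1,i=18, bit25=1)
  nb ##...: next=.  (t=0,i=18, bit24=0)
  nb #.###: next=.  (t=0,i=13, bit23=0)
  nb #.##.: next=#  (t=5,i=8, bit22=1)
  nb #.#.#: next=.  (t=0,i=7, bit21=0)
  nb #.#..: next=#  (t=1,i=5, bit20=1)
  nb #..##: next=.  (t=1,i=0, bit19=0)
  nb #..#.: next=.  (t=2,i=12, bit18=0)
  nb #...#: next=#  (t=2,i=1, bit17=1)
  nb #....: next=.  (t=0,i=0, bit16=0)
  nb .####: next=.  (t=0,i=14, bit15=0)
  nb .###.: next=.  (t=1,i=2, bit14=0)
  nb .##.#: next=#  (t=4,i=16, bit13=1)
  nb .##..: next=#  (t=2,i=18, bit12=1)
  nb .#.##: next=#  (t=0,i=12, bit11=1)
  nb .#.#.: next=.  (t=0,i=6, bit10=0)
  nb .#..#: next=#  (t=1,i=13, bit9=1)
  nb .#...: next=#  (t=1,i=6, bit8=1)
  nb ..###: next=.  (t=1,i=1, bit7=0)
  nb ..##.: next=.  (t=2,i=17, bit6=0)
  nb ..#.#: next=#  (t=0,i=5, bit5=1)
  nb ..#..: next=.  (t=1,i=12, bit4=0)
  nb ...##: next=.  (t=2,i=2, bit3=0)
  nb ...#.: next=.  (t=0,i=4, bit2=0)
  nb ....#: next=#  (t=0,i=3, bit1=1)
  nb .....: next=#  (t=0,i=1, bit0=1)
  bits 11110110010100100011101100100011 = 4132584227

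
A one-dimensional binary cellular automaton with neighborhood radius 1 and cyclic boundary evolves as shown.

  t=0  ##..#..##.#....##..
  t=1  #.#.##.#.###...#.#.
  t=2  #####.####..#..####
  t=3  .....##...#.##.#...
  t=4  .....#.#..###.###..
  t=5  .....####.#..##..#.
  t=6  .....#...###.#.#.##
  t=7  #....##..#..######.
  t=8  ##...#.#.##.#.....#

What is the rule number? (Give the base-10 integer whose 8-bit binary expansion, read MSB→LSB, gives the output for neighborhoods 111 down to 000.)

  nb ###: next=.  (t=1,i=10, bit7=0)
  nb ##.: next=.  (t=0,i=1, bit6=0)
  nb #.#: next=#  (t=0,i=9, bit5=1)
  nb #..: next=#  (t=0,i=2, bit4=1)
  nb .##: next=#  (t=0,i=0, bit3=1)
  nb .#.: next=#  (t=0,i=4, bit2=1)
  nb ..#: next=.  (t=0,i=3, bit1=0)
  nb ...: next=.  (t=0,i=12, bit0=0)
  bits 00111100 = 60

60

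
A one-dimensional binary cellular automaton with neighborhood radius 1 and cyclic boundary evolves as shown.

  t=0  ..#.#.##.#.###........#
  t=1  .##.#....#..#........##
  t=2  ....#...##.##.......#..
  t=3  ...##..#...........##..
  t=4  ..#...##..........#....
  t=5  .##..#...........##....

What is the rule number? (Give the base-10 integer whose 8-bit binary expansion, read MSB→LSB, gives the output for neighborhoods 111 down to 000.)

  ###|#  b7=1 t=0,i=12
  ##.|.  b6=0 t=0,i=7
  #.#|.  b5=0 t=0,i=3
  #..|.  b4=0 t=0,i=0
  .##|.  b3=0 t=0,i=6
  .#.|#  b2=1 t=0,i=2
  ..#|#  b1=1 t=0,i=1
  ...|.  b0=0 t=0,i=15
  bits 10000110 = 134

134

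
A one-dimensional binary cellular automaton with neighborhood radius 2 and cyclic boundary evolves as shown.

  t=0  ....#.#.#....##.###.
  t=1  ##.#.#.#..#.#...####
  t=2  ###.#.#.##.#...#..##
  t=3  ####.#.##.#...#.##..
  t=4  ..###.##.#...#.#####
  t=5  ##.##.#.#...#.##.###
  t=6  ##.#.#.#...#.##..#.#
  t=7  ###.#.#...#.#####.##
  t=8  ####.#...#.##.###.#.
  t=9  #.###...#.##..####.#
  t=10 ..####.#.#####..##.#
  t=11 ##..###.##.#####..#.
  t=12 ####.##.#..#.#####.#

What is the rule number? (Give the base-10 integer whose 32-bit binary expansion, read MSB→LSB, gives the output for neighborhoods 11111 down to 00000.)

4157431309

  nb #####: next=#  (t=1,i=18, bit31=1)
  nb ####.: next=#  (t=1,i=0, bit30=1)
  nb ###.#: next=#  (t=1,i=1, bit29=1)
  nb ###..: next=#  (t=0,i=18, bit28=1)
  nb ##.##: next=.  (t=0,i=15, bit27=0)
  nb ##.#.: next=#  (t=1,i=2, bit26=1)
  nb ##..#: next=#  (t=3,i=18, bit25=1)
  nb ##...: next=#  (t=0,i=19, bit24=1)
  nb #.###: next=#  (t=0,i=16, bit23=1)
  nb #.##.: next=#  (t=2,i=8, bit22=1)
  nb #.#.#: next=.  (t=0,i=6, bit21=0)
  nb #.#..: next=.  (t=0,i=8, bit20=0)
  nb #..##: next=#  (t=2,i=17, bit19=1)
  nb #..#.: next=#  (t=1,i=9, bit18=1)
  nb #...#: next=.  (t=1,i=14, bit17=0)
  nb #....: next=#  (t=0,i=0, bit16=1)
  nb .####: next=.  (t=1,i=17, bit15=0)
  nb .###.: next=#  (t=0,i=17, bit14=1)
  nb .##.#: next=.  (t=0,i=14, bit13=0)
  nb .##..: next=#  (t=3,i=17, bit12=1)
  nb .#.##: next=#  (t=2,i=7, bit11=1)
  nb .#.#.: next=#  (t=0,i=5, bit10=1)
  nb .#..#: next=#  (t=1,i=8, bit9=1)
  nb .#...: next=.  (t=0,i=9, bit8=0)
  nb ..###: next=.  (t=1,i=16, bit7=0)
  nb ..##.: next=.  (t=0,i=13, bit6=0)
  nb ..#.#: next=.  (t=0,i=4, bit5=0)
  nb ..#..: next=.  (t=2,i=15, bit4=0)
  nb ...##: next=#  (t=0,i=12, bit3=1)
  nb ...#.: next=#  (t=0,i=3, bit2=1)
  nb ....#: next=.  (t=0,i=2, bit1=0)
  nb .....: next=#  (t=0,i=1, bit0=1)
  bits 11110111110011010101111000001101 = 4157431309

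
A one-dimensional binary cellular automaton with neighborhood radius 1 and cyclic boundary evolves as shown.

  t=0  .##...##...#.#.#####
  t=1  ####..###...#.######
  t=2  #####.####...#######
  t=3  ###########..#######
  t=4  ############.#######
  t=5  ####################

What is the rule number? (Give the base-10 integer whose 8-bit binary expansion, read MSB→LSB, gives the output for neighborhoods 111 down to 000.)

248

  [7] ### => #  t=0,i=16
  [6] ##. => #  t=0,i=2
  [5] #.# => #  t=0,i=0
  [4] #.. => #  t=0,i=3
  [3] .## => #  t=0,i=1
  [2] .#. => .  t=0,i=11
  [1] ..# => .  t=0,i=5
  [0] ... => .  t=0,i=4
  bits 11111000 = 248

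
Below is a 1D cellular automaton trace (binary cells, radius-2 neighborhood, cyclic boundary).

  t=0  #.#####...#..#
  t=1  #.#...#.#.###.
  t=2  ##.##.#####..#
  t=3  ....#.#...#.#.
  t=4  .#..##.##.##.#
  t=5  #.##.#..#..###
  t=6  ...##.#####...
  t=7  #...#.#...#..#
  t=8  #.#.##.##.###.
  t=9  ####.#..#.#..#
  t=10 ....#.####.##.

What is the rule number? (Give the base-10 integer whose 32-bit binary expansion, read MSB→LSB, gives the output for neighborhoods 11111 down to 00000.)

  nb #####: next=.  (t=0,i=4, bit31=0)
  nb ####.: next=.  (t=0,i=5, bit30=0)
  nb ###.#: next=.  (t=1,i=12, bit29=0)
  nb ###..: next=#  (t=0,i=6, bit28=1)
  nb ##.##: next=.  (t=0,i=1, bit27=0)
  nb ##.#.: next=#  (t=1,i=13, bit26=1)
  nb ##..#: next=.  (t=2,i=11, bit25=0)
  nb ##...: next=.  (t=0,i=7, bit24=0)
  nb #.###: next=#  (t=0,i=2, bit23=1)
  nb #.##.: next=.  (t=2,i=3, bit22=0)
  nb #.#.#: next=#  (t=1,i=0, bit21=1)
  nb #.#..: next=.  (t=1,i=2, bit20=0)
  nb #..##: next=#  (t=0,i=12, bit19=1)
  nb #..#.: next=#  (t=5,i=7, bit18=1)
  nb #...#: next=#  (t=0,i=8, bit17=1)
  nb #....: next=.  (t=3,i=0, bit16=0)
  nb .####: next=.  (t=0,i=3, bit15=0)
  nb .###.: next=.  (t=1,i=11, bit14=0)
  nb .##.#: next=#  (t=0,i=0, bit13=1)
  nb .##..: next=#  (t=7,i=0, bit12=1)
  nb .#.##: next=#  (t=1,i=9, bit11=1)
  nb .#.#.: next=#  (t=1,i=1, bit10=1)
  nb .#..#: next=#  (t=0,i=11, bit9=1)
  nb .#...: next=#  (t=1,i=3, bit8=1)
  nb ..###: next=.  (t=2,i=13, bit7=0)
  nb ..##.: next=.  (t=0,i=13, bit6=0)
  nb ..#.#: next=#  (t=1,i=6, bit5=1)
  nb ..#..: next=#  (t=0,i=10, bit4=1)
  nb ...##: next=.  (t=6,i=2, bit3=0)
  nb ...#.: next=.  (t=0,i=9, bit2=0)
  nb ....#: next=.  (t=3,i=2, bit1=0)
  nb .....: next=#  (t=3,i=1, bit0=1)
  bits 00010100101011100011111100110001 = 346963761

346963761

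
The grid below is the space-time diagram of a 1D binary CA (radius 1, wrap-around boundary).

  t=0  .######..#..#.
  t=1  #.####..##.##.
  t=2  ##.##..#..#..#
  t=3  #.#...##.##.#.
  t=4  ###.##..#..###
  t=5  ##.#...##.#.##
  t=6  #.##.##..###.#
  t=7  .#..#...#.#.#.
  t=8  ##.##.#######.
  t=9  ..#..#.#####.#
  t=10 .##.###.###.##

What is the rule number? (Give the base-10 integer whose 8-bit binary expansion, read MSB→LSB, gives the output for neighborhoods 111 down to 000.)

167

  ### -> #   bit 7 = 1  t=0,i=2
  ##. -> .   bit 6 = 0  t=0,i=6
  #.# -> #   bit 5 = 1  t=1,i=1
  #.. -> .   bit 4 = 0  t=0,i=7
  .## -> .   bit 3 = 0  t=0,i=1
  .#. -> #   bit 2 = 1  t=0,i=9
  ..# -> #   bit 1 = 1  t=0,i=0
  ... -> #   bit 0 = 1  t=3,i=4
  bits 10100111 = 167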